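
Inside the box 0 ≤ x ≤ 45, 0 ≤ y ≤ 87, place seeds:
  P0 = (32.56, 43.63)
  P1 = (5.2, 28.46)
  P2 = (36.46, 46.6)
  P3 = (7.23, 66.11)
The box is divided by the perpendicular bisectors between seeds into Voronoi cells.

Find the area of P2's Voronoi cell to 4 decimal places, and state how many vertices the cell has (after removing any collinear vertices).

Area of P2's cell: 628.5361 (4 vertices)

1. box [0,45]×[0,87]: [(0, 0) (45, 0) (45, 87) (0, 87)]
2. ⊥bis P2·P0 via (34.51,45.115): [(45, 31.3403) (45, 87) (2.613, 87)]  |A|=1179.6259
3. ⊥bis P2·P1 via (20.83,37.53): [(45, 31.3403) (45, 87) (2.613, 87)]  |A|=1179.6259
4. ⊥bis P2·P3 via (21.845,56.355): [(23.7625, 59.2278) (45, 31.3403) (45, 87) (42.2995, 87)]  |A|=628.5361
5. canonical 4-gon: [(23.7625, 59.2278) (45, 31.3403) (45, 87) (42.2995, 87)]
6. shoelace: 628.5361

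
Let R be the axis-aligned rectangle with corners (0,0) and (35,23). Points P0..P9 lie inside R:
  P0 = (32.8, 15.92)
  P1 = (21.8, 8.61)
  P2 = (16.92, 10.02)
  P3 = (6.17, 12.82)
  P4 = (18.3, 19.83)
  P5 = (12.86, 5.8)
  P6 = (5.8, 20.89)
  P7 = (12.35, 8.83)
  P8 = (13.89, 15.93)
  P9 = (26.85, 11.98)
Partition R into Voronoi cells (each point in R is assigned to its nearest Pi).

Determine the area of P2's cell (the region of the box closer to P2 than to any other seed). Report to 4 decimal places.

Area of P2's cell: 38.4676

1. box [0,35]×[0,23]: [(0, 0) (35, 0) (35, 23) (0, 23)]
2. ⊥bis P2·P0 via (24.86,12.97): [(0, 0) (29.6788, 0) (21.1335, 23) (0, 23)]  |A|=584.3416
3. ⊥bis P2·P1 via (19.36,9.315): [(0, 0) (16.6686, 0) (22.3601, 19.6984) (21.1335, 23) (0, 23)]  |A|=456.2008
4. ⊥bis P2·P3 via (11.545,11.42): [(8.5705, 0) (16.6686, 0) (22.3601, 19.6984) (21.1335, 23) (14.5612, 23)]  |A|=190.1865
5. ⊥bis P2·P4 via (17.61,14.925): [(12.64, 15.6241) (8.5705, 0) (16.6686, 0) (20.8493, 14.4693)]  |A|=125.0678
6. ⊥bis P2·P5 via (14.89,7.91): [(12.64, 15.6241) (11.4842, 11.1867) (18.0701, 4.8505) (20.8493, 14.4693)]  |A|=59.3602
7. ⊥bis P2·P6 via (11.36,15.455): [(12.64, 15.6241) (11.4842, 11.1867) (18.0701, 4.8505) (20.8493, 14.4693)]  |A|=59.3602
8. ⊥bis P2·P7 via (14.635,9.425): [(13.0353, 15.5685) (15.0761, 7.7309) (18.0701, 4.8505) (20.8493, 14.4693)]  |A|=47.9015
9. ⊥bis P2·P8 via (15.405,12.975): [(18.8643, 14.7486) (13.9102, 12.2086) (15.0761, 7.7309) (18.0701, 4.8505) (20.8493, 14.4693)]  |A|=38.4676
10. ⊥bis P2·P9 via (21.885,11): [(18.8643, 14.7486) (13.9102, 12.2086) (15.0761, 7.7309) (18.0701, 4.8505) (20.8493, 14.4693)]  |A|=38.4676
11. canonical 5-gon: [(18.8643, 14.7486) (13.9102, 12.2086) (15.0761, 7.7309) (18.0701, 4.8505) (20.8493, 14.4693)]
12. shoelace: 38.4676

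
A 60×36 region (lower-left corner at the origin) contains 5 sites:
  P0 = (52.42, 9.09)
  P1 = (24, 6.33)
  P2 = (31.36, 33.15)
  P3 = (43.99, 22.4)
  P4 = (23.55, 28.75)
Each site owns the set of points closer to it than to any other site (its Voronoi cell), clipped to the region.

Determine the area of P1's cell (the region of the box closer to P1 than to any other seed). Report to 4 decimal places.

Area of P1's cell: 639.4032

1. box [0,60]×[0,36]: [(0, 0) (60, 0) (60, 36) (0, 36)]
2. ⊥bis P1·P0 via (38.21,7.71): [(0, 0) (38.9588, 0) (35.4626, 36) (0, 36)]  |A|=1339.5848
3. ⊥bis P1·P2 via (27.68,19.74): [(0, 27.336) (0, 0) (38.9588, 0) (37.298, 17.1006)]  |A|=842.8986
4. ⊥bis P1·P3 via (33.995,14.365): [(30.2384, 19.0379) (0, 27.336) (0, 0) (38.9588, 0) (38.0541, 9.3158)]  |A|=816.1522
5. ⊥bis P1·P4 via (23.775,17.54): [(31.3209, 17.6915) (0, 17.0628) (0, 0) (38.9588, 0) (38.0541, 9.3158)]  |A|=639.4032
6. canonical 5-gon: [(31.3209, 17.6915) (0, 17.0628) (0, 0) (38.9588, 0) (38.0541, 9.3158)]
7. shoelace: 639.4032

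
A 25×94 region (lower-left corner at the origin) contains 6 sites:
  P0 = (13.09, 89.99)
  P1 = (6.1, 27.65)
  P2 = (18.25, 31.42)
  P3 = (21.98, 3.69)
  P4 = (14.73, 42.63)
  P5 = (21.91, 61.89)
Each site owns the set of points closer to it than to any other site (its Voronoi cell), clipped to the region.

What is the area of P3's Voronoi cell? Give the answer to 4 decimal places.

1. box [0,25]×[0,94]: [(0, 0) (25, 0) (25, 94) (0, 94)]
2. ⊥bis P3·P0 via (17.535,46.84): [(0, 45.0337) (0, 0) (25, 0) (25, 47.609)]  |A|=1158.0333
3. ⊥bis P3·P1 via (14.04,15.67): [(0, 6.3647) (0, 0) (25, 0) (25, 22.934)]  |A|=366.2333
4. ⊥bis P3·P2 via (20.115,17.555): [(16.0614, 17.0097) (0, 6.3647) (0, 0) (25, 0) (25, 18.2121)]  |A|=345.1299
5. ⊥bis P3·P4 via (18.355,23.16): [(16.0614, 17.0097) (0, 6.3647) (0, 0) (25, 0) (25, 18.2121)]  |A|=345.1299
6. ⊥bis P3·P5 via (21.945,32.79): [(16.0614, 17.0097) (0, 6.3647) (0, 0) (25, 0) (25, 18.2121)]  |A|=345.1299
7. canonical 5-gon: [(16.0614, 17.0097) (0, 6.3647) (0, 0) (25, 0) (25, 18.2121)]
8. shoelace: 345.1299

Area of P3's cell: 345.1299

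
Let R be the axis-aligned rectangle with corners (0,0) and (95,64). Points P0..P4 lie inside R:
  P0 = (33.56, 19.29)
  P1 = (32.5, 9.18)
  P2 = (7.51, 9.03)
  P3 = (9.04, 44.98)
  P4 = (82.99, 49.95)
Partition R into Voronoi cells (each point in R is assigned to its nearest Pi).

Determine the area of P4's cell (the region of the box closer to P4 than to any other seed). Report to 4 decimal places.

1. box [0,95]×[0,64]: [(0, 0) (95, 0) (95, 64) (0, 64)]
2. ⊥bis P4·P0 via (58.275,34.62): [(79.7488, 0) (95, 0) (95, 64) (40.0514, 64)]  |A|=2246.3929
3. ⊥bis P4·P1 via (57.745,29.565): [(73.5547, 9.9861) (81.6183, 0) (95, 0) (95, 64) (40.0514, 64)]  |A|=2237.0581
4. ⊥bis P4·P2 via (45.25,29.49): [(73.5547, 9.9861) (81.6183, 0) (95, 0) (95, 64) (40.0514, 64)]  |A|=2237.0581
5. ⊥bis P4·P3 via (46.015,47.465): [(45.4934, 55.2265) (73.5547, 9.9861) (81.6183, 0) (95, 0) (95, 64) (44.9037, 64)]  |A|=2215.7724
6. canonical 6-gon: [(45.4934, 55.2265) (73.5547, 9.9861) (81.6183, 0) (95, 0) (95, 64) (44.9037, 64)]
7. shoelace: 2215.7724

Area of P4's cell: 2215.7724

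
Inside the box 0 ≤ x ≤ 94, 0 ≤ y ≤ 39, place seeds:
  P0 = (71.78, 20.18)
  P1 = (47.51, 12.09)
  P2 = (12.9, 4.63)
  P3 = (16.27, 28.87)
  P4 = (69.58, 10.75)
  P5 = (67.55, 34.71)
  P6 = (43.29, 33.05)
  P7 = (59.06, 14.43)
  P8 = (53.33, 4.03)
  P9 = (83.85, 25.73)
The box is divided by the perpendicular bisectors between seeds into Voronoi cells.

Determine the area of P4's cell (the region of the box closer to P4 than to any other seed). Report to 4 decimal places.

Area of P4's cell: 363.7900

1. box [0,94]×[0,39]: [(0, 0) (94, 0) (94, 39) (0, 39)]
2. ⊥bis P4·P0 via (70.68,15.465): [(0, 31.9545) (0, 0) (94, 0) (94, 10.0245)]  |A|=1973.0127
3. ⊥bis P4·P1 via (58.545,11.42): [(58.9567, 18.2) (57.8516, 0) (94, 0) (94, 10.0245)]  |A|=504.5967
4. ⊥bis P4·P2 via (41.24,7.69): [(58.9567, 18.2) (57.8516, 0) (94, 0) (94, 10.0245)]  |A|=504.5967
5. ⊥bis P4·P3 via (42.925,19.81): [(58.9567, 18.2) (57.8516, 0) (94, 0) (94, 10.0245)]  |A|=504.5967
6. ⊥bis P4·P5 via (68.565,22.73): [(58.9567, 18.2) (57.8516, 0) (94, 0) (94, 10.0245)]  |A|=504.5967
7. ⊥bis P4·P6 via (56.435,21.9): [(58.9567, 18.2) (57.8516, 0) (94, 0) (94, 10.0245)]  |A|=504.5967
8. ⊥bis P4·P7 via (64.32,12.59): [(65.7297, 16.6199) (59.9159, 0) (94, 0) (94, 10.0245)]  |A|=424.9348
9. ⊥bis P4·P8 via (61.455,7.39): [(65.7297, 16.6199) (62.0217, 6.0197) (64.511, 0) (94, 0) (94, 10.0245)]  |A|=411.104
10. ⊥bis P4·P9 via (76.715,18.24): [(82.5303, 12.7004) (65.7297, 16.6199) (62.0217, 6.0197) (64.511, 0) (94, 0) (94, 1.7742)]  |A|=363.79
11. canonical 6-gon: [(82.5303, 12.7004) (65.7297, 16.6199) (62.0217, 6.0197) (64.511, 0) (94, 0) (94, 1.7742)]
12. shoelace: 363.79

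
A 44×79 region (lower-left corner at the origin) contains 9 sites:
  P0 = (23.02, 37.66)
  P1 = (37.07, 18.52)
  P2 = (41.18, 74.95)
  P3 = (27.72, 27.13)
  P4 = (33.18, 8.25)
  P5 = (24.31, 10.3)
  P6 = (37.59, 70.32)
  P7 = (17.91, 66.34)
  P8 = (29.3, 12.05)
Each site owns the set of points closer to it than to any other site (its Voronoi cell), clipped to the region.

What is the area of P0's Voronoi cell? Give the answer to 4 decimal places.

1. box [0,44]×[0,79]: [(0, 0) (44, 0) (44, 79) (0, 79)]
2. ⊥bis P0·P1 via (30.045,28.09): [(0, 6.035) (44, 38.3339) (44, 79) (0, 79)]  |A|=2499.8843
3. ⊥bis P0·P2 via (32.1,56.305): [(0, 71.9375) (0, 6.035) (44, 38.3339) (44, 50.5098)]  |A|=1717.7243
4. ⊥bis P0·P3 via (25.37,32.395): [(0, 71.9375) (0, 21.0713) (44, 40.7104) (44, 50.5098)]  |A|=1334.6439
5. ⊥bis P0·P4 via (28.1,22.955): [(0, 71.9375) (0, 21.0713) (44, 40.7104) (44, 50.5098)]  |A|=1334.6439
6. ⊥bis P0·P5 via (23.665,23.98): [(0, 71.9375) (0, 22.8642) (4.4914, 23.076) (44, 40.7104) (44, 50.5098)]  |A|=1330.6174
7. ⊥bis P0·P6 via (30.305,53.99): [(0, 67.5094) (0, 22.8642) (4.4914, 23.076) (44, 40.7104) (44, 47.8805)]  |A|=1175.3554
8. ⊥bis P0·P7 via (20.465,52): [(30.6843, 53.8208) (0, 48.3537) (0, 22.8642) (4.4914, 23.076) (44, 40.7104) (44, 47.8805)]  |A|=881.4657
9. ⊥bis P0·P8 via (26.16,24.855): [(30.6843, 53.8208) (0, 48.3537) (0, 22.8642) (4.4914, 23.076) (44, 40.7104) (44, 47.8805)]  |A|=881.4657
10. canonical 6-gon: [(30.6843, 53.8208) (0, 48.3537) (0, 22.8642) (4.4914, 23.076) (44, 40.7104) (44, 47.8805)]
11. shoelace: 881.4657

Area of P0's cell: 881.4657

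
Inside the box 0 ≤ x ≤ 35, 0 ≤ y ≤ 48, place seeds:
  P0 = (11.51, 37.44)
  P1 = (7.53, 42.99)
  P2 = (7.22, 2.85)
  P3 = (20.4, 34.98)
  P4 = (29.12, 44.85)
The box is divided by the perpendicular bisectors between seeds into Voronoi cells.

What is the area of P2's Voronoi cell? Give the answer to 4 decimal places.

1. box [0,35]×[0,48]: [(0, 0) (35, 0) (35, 48) (0, 48)]
2. ⊥bis P2·P0 via (9.365,20.145): [(0, 21.3065) (0, 0) (35, 0) (35, 16.9656)]  |A|=669.7622
3. ⊥bis P2·P1 via (7.375,22.92): [(0, 21.3065) (0, 0) (35, 0) (35, 16.9656)]  |A|=669.7622
4. ⊥bis P2·P3 via (13.81,18.915): [(11.4384, 19.8878) (0, 21.3065) (0, 0) (35, 0) (35, 10.2227)]  |A|=590.3248
5. ⊥bis P2·P4 via (18.17,23.85): [(11.4384, 19.8878) (0, 21.3065) (0, 0) (35, 0) (35, 10.2227)]  |A|=590.3248
6. canonical 5-gon: [(11.4384, 19.8878) (0, 21.3065) (0, 0) (35, 0) (35, 10.2227)]
7. shoelace: 590.3248

Area of P2's cell: 590.3248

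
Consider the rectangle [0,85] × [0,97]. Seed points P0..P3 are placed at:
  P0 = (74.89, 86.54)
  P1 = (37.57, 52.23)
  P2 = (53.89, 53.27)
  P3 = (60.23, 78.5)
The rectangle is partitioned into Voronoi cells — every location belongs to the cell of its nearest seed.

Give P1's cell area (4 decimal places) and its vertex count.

1. box [0,85]×[0,97]: [(0, 0) (85, 0) (85, 97) (0, 97)]
2. ⊥bis P1·P0 via (56.23,69.385): [(0, 0) (85, 0) (85, 38.091) (30.8423, 97) (0, 97)]  |A|=6649.8113
3. ⊥bis P1·P2 via (45.73,52.75): [(0, 0) (49.0915, 0) (43.8089, 82.8957) (30.8423, 97) (0, 97)]  |A|=4376.9765
4. ⊥bis P1·P3 via (48.9,65.365): [(0, 0) (49.0915, 0) (44.695, 68.9922) (12.2252, 97) (0, 97)]  |A|=4032.3714
5. canonical 5-gon: [(0, 0) (49.0915, 0) (44.695, 68.9922) (12.2252, 97) (0, 97)]
6. shoelace: 4032.3714

Area of P1's cell: 4032.3714 (5 vertices)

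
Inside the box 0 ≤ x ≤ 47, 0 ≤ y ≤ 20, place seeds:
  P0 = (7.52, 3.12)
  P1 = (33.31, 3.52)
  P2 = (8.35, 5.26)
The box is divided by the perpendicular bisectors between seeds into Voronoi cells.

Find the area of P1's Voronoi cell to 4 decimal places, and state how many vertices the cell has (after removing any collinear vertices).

1. box [0,47]×[0,20]: [(0, 0) (47, 0) (47, 20) (0, 20)]
2. ⊥bis P1·P0 via (20.415,3.32): [(20.4665, 0) (47, 0) (47, 20) (20.1563, 20)]  |A|=533.7721
3. ⊥bis P1·P2 via (20.83,4.39): [(20.524, 0) (47, 0) (47, 20) (21.9182, 20)]  |A|=515.5784
4. canonical 4-gon: [(20.524, 0) (47, 0) (47, 20) (21.9182, 20)]
5. shoelace: 515.5784

Area of P1's cell: 515.5784 (4 vertices)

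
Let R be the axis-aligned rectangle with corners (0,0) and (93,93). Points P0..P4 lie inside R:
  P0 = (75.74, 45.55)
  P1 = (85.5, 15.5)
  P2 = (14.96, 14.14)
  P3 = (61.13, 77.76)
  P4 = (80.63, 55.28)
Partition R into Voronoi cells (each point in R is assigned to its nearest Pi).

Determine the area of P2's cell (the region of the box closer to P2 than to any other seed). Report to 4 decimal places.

Area of P2's cell: 2665.8278

1. box [0,93]×[0,93]: [(0, 0) (93, 0) (93, 93) (0, 93)]
2. ⊥bis P2·P0 via (45.35,29.845): [(0, 0) (60.7734, 0) (12.7126, 93) (0, 93)]  |A|=3417.0989
3. ⊥bis P2·P1 via (50.23,14.82): [(0, 0) (50.5157, 0) (50.1182, 20.6183) (12.7126, 93) (0, 93)]  |A|=3311.3516
4. ⊥bis P2·P3 via (38.045,45.95): [(0, 73.5598) (0, 0) (50.5157, 0) (50.1182, 20.6183) (36.4165, 47.1318)]  |A|=2665.8278
5. ⊥bis P2·P4 via (47.795,34.71): [(0, 73.5598) (0, 0) (50.5157, 0) (50.1182, 20.6183) (36.4165, 47.1318)]  |A|=2665.8278
6. canonical 5-gon: [(0, 73.5598) (0, 0) (50.5157, 0) (50.1182, 20.6183) (36.4165, 47.1318)]
7. shoelace: 2665.8278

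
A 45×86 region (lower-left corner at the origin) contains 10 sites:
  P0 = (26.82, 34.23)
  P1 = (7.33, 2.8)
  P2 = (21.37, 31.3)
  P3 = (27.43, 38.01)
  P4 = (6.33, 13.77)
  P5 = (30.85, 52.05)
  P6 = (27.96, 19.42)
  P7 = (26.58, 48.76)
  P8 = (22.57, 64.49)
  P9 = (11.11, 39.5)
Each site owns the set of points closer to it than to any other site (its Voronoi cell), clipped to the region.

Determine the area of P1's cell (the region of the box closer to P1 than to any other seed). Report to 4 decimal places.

1. box [0,45]×[0,86]: [(0, 0) (45, 0) (45, 86) (0, 86)]
2. ⊥bis P1·P0 via (17.075,18.515): [(0, 29.1033) (0, 0) (45, 0) (45, 1.1985)]  |A|=681.7911
3. ⊥bis P1·P2 via (14.35,17.05): [(39.098, 4.8583) (0, 24.1193) (0, 0) (45, 0) (45, 1.1985)]  |A|=584.3572
4. ⊥bis P1·P3 via (17.38,20.405): [(39.098, 4.8583) (0, 24.1193) (0, 0) (45, 0) (45, 1.1985)]  |A|=584.3572
5. ⊥bis P1·P4 via (6.83,8.285): [(39.098, 4.8583) (28.1897, 10.2321) (0, 7.6624) (0, 0) (45, 0) (45, 1.1985)]  |A|=352.3997
6. ⊥bis P1·P5 via (19.09,27.425): [(39.098, 4.8583) (28.1897, 10.2321) (0, 7.6624) (0, 0) (45, 0) (45, 1.1985)]  |A|=352.3997
7. ⊥bis P1·P6 via (17.645,11.11): [(19.0253, 9.3967) (0, 7.6624) (0, 0) (26.5955, 0)]  |A|=197.8443
8. ⊥bis P1·P7 via (16.955,25.78): [(19.0253, 9.3967) (0, 7.6624) (0, 0) (26.5955, 0)]  |A|=197.8443
9. ⊥bis P1·P8 via (14.95,33.645): [(19.0253, 9.3967) (0, 7.6624) (0, 0) (26.5955, 0)]  |A|=197.8443
10. ⊥bis P1·P9 via (9.22,21.15): [(19.0253, 9.3967) (0, 7.6624) (0, 0) (26.5955, 0)]  |A|=197.8443
11. canonical 4-gon: [(19.0253, 9.3967) (0, 7.6624) (0, 0) (26.5955, 0)]
12. shoelace: 197.8443

Area of P1's cell: 197.8443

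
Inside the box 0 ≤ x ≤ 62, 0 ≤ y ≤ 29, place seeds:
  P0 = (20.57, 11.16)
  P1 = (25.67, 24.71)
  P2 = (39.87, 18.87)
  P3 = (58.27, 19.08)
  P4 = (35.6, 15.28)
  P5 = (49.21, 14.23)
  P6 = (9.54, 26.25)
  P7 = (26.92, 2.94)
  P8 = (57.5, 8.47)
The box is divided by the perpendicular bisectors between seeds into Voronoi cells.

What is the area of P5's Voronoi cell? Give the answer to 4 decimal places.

Area of P5's cell: 185.6774

1. box [0,62]×[0,29]: [(0, 0) (62, 0) (62, 29) (0, 29)]
2. ⊥bis P5·P0 via (34.89,12.695): [(36.2508, 0) (62, 0) (62, 29) (33.1422, 29)]  |A|=791.801
3. ⊥bis P5·P1 via (37.44,19.47): [(34.7995, 13.539) (36.2508, 0) (62, 0) (62, 29) (41.6828, 29)]  |A|=725.7785
4. ⊥bis P5·P2 via (44.54,16.55): [(36.3182, 0) (62, 0) (62, 29) (50.725, 29)]  |A|=535.874
5. ⊥bis P5·P3 via (53.74,16.655): [(48.9953, 25.5183) (36.3182, 0) (62, 0) (62, 1.225)]  |A|=335.6431
6. ⊥bis P5·P4 via (42.405,14.755): [(48.9953, 25.5183) (42.1764, 11.7923) (41.2667, 0) (62, 0) (62, 1.225)]  |A|=306.466
7. ⊥bis P5·P6 via (29.375,20.24): [(48.9953, 25.5183) (42.1764, 11.7923) (41.2667, 0) (62, 0) (62, 1.225)]  |A|=306.466
8. ⊥bis P5·P7 via (38.065,8.585): [(48.9953, 25.5183) (42.1764, 11.7923) (41.4182, 1.9647) (42.4133, 0) (62, 0) (62, 1.225)]  |A|=305.3396
9. ⊥bis P5·P8 via (53.355,11.35): [(55.1765, 13.9716) (48.9953, 25.5183) (42.1764, 11.7923) (41.4182, 1.9647) (42.4133, 0) (45.4689, 0)]  |A|=185.6774
10. canonical 6-gon: [(55.1765, 13.9716) (48.9953, 25.5183) (42.1764, 11.7923) (41.4182, 1.9647) (42.4133, 0) (45.4689, 0)]
11. shoelace: 185.6774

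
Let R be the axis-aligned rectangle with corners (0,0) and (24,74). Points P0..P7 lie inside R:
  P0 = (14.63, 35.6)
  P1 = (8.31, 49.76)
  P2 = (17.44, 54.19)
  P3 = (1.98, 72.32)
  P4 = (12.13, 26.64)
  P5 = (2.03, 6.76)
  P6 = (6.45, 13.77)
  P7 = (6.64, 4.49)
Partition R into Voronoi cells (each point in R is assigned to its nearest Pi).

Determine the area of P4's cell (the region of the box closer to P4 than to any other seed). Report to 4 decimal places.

Area of P4's cell: 299.9056

1. box [0,24]×[0,74]: [(0, 0) (24, 0) (24, 74) (0, 74)]
2. ⊥bis P4·P0 via (13.38,31.12): [(0, 34.8533) (0, 0) (24, 0) (24, 28.1568)]  |A|=756.1211
3. ⊥bis P4·P1 via (10.22,38.2): [(0, 34.8533) (0, 0) (24, 0) (24, 28.1568)]  |A|=756.1211
4. ⊥bis P4·P2 via (14.785,40.415): [(0, 34.8533) (0, 0) (24, 0) (24, 28.1568)]  |A|=756.1211
5. ⊥bis P4·P3 via (7.055,49.48): [(0, 34.8533) (0, 0) (24, 0) (24, 28.1568)]  |A|=756.1211
6. ⊥bis P4·P5 via (7.08,16.7): [(0, 34.8533) (0, 20.297) (24, 8.1038) (24, 28.1568)]  |A|=415.3114
7. ⊥bis P4·P6 via (9.29,20.205): [(0, 34.8533) (0, 24.305) (24, 13.7129) (24, 28.1568)]  |A|=299.9056
8. ⊥bis P4·P7 via (9.385,15.565): [(0, 34.8533) (0, 24.305) (24, 13.7129) (24, 28.1568)]  |A|=299.9056
9. canonical 4-gon: [(0, 34.8533) (0, 24.305) (24, 13.7129) (24, 28.1568)]
10. shoelace: 299.9056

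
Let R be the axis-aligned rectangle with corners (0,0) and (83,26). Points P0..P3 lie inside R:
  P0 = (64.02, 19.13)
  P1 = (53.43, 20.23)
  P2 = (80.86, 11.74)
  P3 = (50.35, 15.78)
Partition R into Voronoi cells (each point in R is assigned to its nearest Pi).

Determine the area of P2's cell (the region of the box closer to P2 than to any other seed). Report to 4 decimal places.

1. box [0,83]×[0,26]: [(0, 0) (83, 0) (83, 26) (0, 26)]
2. ⊥bis P2·P0 via (72.44,15.435): [(65.6666, 0) (83, 0) (83, 26) (77.0763, 26)]  |A|=302.3427
3. ⊥bis P2·P1 via (67.145,15.985): [(65.6666, 0) (83, 0) (83, 26) (77.0763, 26)]  |A|=302.3427
4. ⊥bis P2·P3 via (65.605,13.76): [(65.6666, 0) (83, 0) (83, 26) (77.0763, 26)]  |A|=302.3427
5. canonical 4-gon: [(65.6666, 0) (83, 0) (83, 26) (77.0763, 26)]
6. shoelace: 302.3427

Area of P2's cell: 302.3427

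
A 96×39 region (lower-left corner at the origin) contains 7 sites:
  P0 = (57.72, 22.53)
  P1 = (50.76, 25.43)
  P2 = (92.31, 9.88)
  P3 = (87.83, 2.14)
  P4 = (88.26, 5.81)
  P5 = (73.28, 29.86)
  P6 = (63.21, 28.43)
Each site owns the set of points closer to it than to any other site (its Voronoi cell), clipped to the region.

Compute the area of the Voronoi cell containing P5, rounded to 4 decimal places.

Area of P5's cell: 503.8099

1. box [0,96]×[0,39]: [(0, 0) (96, 0) (96, 39) (0, 39)]
2. ⊥bis P5·P0 via (65.5,26.195): [(77.8399, 0) (96, 0) (96, 39) (59.4678, 39)]  |A|=1066.4987
3. ⊥bis P5·P1 via (62.02,27.645): [(60.0147, 37.8392) (77.8399, 0) (96, 0) (96, 39) (59.7863, 39)]  |A|=1066.3139
4. ⊥bis P5·P2 via (82.795,19.87): [(60.0147, 37.8392) (72.9133, 10.4582) (96, 32.4471) (96, 39) (59.7863, 39)]  |A|=596.8049
5. ⊥bis P5·P3 via (80.555,16): [(60.0147, 37.8392) (72.3351, 11.6855) (76.4936, 13.8682) (96, 32.4471) (96, 39) (59.7863, 39)]  |A|=593.6221
6. ⊥bis P5·P4 via (80.77,17.835): [(60.0147, 37.8392) (72.0089, 12.378) (80.4475, 17.6341) (96, 32.4471) (96, 39) (59.7863, 39)]  |A|=586.3278
7. ⊥bis P5·P6 via (68.245,29.145): [(70.0293, 16.5804) (72.0089, 12.378) (80.4475, 17.6341) (96, 32.4471) (96, 39) (66.8455, 39)]  |A|=503.8099
8. canonical 6-gon: [(70.0293, 16.5804) (72.0089, 12.378) (80.4475, 17.6341) (96, 32.4471) (96, 39) (66.8455, 39)]
9. shoelace: 503.8099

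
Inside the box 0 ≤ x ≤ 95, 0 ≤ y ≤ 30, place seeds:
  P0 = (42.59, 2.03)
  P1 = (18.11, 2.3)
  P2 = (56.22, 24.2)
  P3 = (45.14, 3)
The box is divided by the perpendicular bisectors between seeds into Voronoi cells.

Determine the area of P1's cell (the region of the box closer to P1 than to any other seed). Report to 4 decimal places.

1. box [0,95]×[0,30]: [(0, 0) (95, 0) (95, 30) (0, 30)]
2. ⊥bis P1·P0 via (30.35,2.165): [(0, 0) (30.3261, 0) (30.657, 30) (0, 30)]  |A|=914.7469
3. ⊥bis P1·P2 via (37.165,13.25): [(0, 0) (30.3261, 0) (30.5983, 24.6773) (27.5396, 30) (0, 30)]  |A|=906.4502
4. ⊥bis P1·P3 via (31.625,2.65): [(0, 0) (30.3261, 0) (30.5983, 24.6773) (27.5396, 30) (0, 30)]  |A|=906.4502
5. canonical 5-gon: [(0, 0) (30.3261, 0) (30.5983, 24.6773) (27.5396, 30) (0, 30)]
6. shoelace: 906.4502

Area of P1's cell: 906.4502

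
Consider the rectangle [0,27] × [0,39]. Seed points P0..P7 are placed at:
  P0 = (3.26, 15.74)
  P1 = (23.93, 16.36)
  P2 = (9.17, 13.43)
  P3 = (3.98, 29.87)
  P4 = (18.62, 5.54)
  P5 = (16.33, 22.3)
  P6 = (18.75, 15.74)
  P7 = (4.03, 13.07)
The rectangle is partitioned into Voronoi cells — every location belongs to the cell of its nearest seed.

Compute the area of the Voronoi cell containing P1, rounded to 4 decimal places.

1. box [0,27]×[0,39]: [(0, 0) (27, 0) (27, 39) (0, 39)]
2. ⊥bis P1·P0 via (13.595,16.05): [(14.0764, 0) (27, 0) (27, 39) (12.9066, 39)]  |A|=526.8308
3. ⊥bis P1·P2 via (16.55,14.895): [(13.1098, 32.225) (19.5068, 0) (27, 0) (27, 39) (12.9066, 39)]  |A|=439.3339
4. ⊥bis P1·P3 via (13.955,23.115): [(14.6999, 24.215) (19.5068, 0) (27, 0) (27, 39) (24.7122, 39)]  |A|=347.4884
5. ⊥bis P1·P4 via (21.275,10.95): [(14.6999, 24.215) (16.9077, 13.0933) (27, 8.1404) (27, 39) (24.7122, 39)]  |A|=257.355
6. ⊥bis P1·P5 via (20.13,19.33): [(16.573, 14.779) (16.9077, 13.0933) (27, 8.1404) (27, 28.1199)]  |A|=111.8403
7. ⊥bis P1·P6 via (21.34,16.05): [(20.8389, 20.237) (21.9926, 10.5978) (27, 8.1404) (27, 28.1199)]  |A|=84.2642
8. ⊥bis P1·P7 via (13.98,14.715): [(20.8389, 20.237) (21.9926, 10.5978) (27, 8.1404) (27, 28.1199)]  |A|=84.2642
9. canonical 4-gon: [(20.8389, 20.237) (21.9926, 10.5978) (27, 8.1404) (27, 28.1199)]
10. shoelace: 84.2642

Area of P1's cell: 84.2642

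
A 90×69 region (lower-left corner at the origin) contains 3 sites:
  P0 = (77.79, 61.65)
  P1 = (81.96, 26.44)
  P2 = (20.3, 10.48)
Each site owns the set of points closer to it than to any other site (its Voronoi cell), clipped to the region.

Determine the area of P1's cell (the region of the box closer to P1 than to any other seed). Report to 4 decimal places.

Area of P1's cell: 1686.8467

1. box [0,90]×[0,69]: [(0, 0) (90, 0) (90, 69) (0, 69)]
2. ⊥bis P1·P0 via (79.875,44.045): [(0, 34.5852) (0, 0) (90, 0) (90, 45.2441)]  |A|=3592.3207
3. ⊥bis P1·P2 via (51.13,18.46): [(45.5595, 39.9809) (55.9082, 0) (90, 0) (90, 45.2441)]  |A|=1686.8467
4. canonical 4-gon: [(45.5595, 39.9809) (55.9082, 0) (90, 0) (90, 45.2441)]
5. shoelace: 1686.8467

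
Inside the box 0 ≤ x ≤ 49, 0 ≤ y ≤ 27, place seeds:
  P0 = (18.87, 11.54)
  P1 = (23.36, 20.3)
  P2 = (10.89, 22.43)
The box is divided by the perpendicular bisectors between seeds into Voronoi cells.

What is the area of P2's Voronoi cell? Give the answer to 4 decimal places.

Area of P2's cell: 252.7662

1. box [0,49]×[0,27]: [(0, 0) (49, 0) (49, 27) (0, 27)]
2. ⊥bis P2·P0 via (14.88,16.985): [(0, 6.0812) (28.5471, 27) (0, 27)]  |A|=298.5854
3. ⊥bis P2·P1 via (17.125,21.365): [(0, 6.0812) (16.591, 18.2388) (18.0875, 27) (0, 27)]  |A|=252.7662
4. canonical 4-gon: [(0, 6.0812) (16.591, 18.2388) (18.0875, 27) (0, 27)]
5. shoelace: 252.7662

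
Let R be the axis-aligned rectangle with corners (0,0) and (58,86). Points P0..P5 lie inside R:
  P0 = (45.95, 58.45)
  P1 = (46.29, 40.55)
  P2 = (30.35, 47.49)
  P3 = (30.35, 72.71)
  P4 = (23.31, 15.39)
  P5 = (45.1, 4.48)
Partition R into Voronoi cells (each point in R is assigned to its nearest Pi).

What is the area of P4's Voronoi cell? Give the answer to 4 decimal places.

1. box [0,58]×[0,86]: [(0, 0) (58, 0) (58, 86) (0, 86)]
2. ⊥bis P4·P0 via (34.63,36.92): [(0, 55.1277) (0, 0) (58, 0) (58, 24.6326)]  |A|=2313.0475
3. ⊥bis P4·P1 via (34.8,27.97): [(11.9384, 48.8507) (0, 55.1277) (0, 0) (58, 0) (58, 6.7802)]  |A|=1901.8927
4. ⊥bis P4·P2 via (26.83,31.44): [(32.3188, 30.2362) (0, 37.3242) (0, 0) (58, 0) (58, 6.7802)]  |A|=1567.0488
5. ⊥bis P4·P3 via (26.83,44.05): [(32.3188, 30.2362) (0, 37.3242) (0, 0) (58, 0) (58, 6.7802)]  |A|=1567.0488
6. ⊥bis P4·P5 via (34.205,9.935): [(40.588, 22.6835) (32.3188, 30.2362) (0, 37.3242) (0, 0) (29.2307, 0)]  |A|=1181.7262
7. canonical 5-gon: [(40.588, 22.6835) (32.3188, 30.2362) (0, 37.3242) (0, 0) (29.2307, 0)]
8. shoelace: 1181.7262

Area of P4's cell: 1181.7262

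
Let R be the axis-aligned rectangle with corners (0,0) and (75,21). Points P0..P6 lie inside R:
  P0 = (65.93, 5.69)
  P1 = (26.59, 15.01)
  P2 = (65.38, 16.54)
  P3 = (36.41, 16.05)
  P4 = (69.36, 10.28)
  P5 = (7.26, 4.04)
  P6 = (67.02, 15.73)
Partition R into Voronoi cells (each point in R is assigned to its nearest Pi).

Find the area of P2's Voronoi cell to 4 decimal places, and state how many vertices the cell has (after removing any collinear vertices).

Area of P2's cell: 156.2239 (5 vertices)

1. box [0,75]×[0,21]: [(0, 0) (75, 0) (75, 21) (0, 21)]
2. ⊥bis P2·P0 via (65.655,11.115): [(0, 7.7869) (75, 11.5887) (75, 21) (0, 21)]  |A|=848.4159
3. ⊥bis P2·P1 via (45.985,15.775): [(46.2077, 10.1292) (75, 11.5887) (75, 21) (45.7789, 21)]  |A|=294.3148
4. ⊥bis P2·P3 via (50.895,16.295): [(50.9952, 10.3719) (75, 11.5887) (75, 21) (50.8154, 21)]  |A|=241.4765
5. ⊥bis P2·P4 via (67.37,13.41): [(50.9952, 10.3719) (63.5961, 11.0106) (75, 18.261) (75, 21) (50.8154, 21)]  |A|=203.4314
6. ⊥bis P2·P5 via (36.32,10.29): [(50.9952, 10.3719) (63.5961, 11.0106) (75, 18.261) (75, 21) (50.8154, 21)]  |A|=203.4314
7. ⊥bis P2·P6 via (66.2,16.135): [(50.9952, 10.3719) (63.5961, 11.0106) (63.7025, 11.0782) (68.6028, 21) (50.8154, 21)]  |A|=156.2239
8. canonical 5-gon: [(50.9952, 10.3719) (63.5961, 11.0106) (63.7025, 11.0782) (68.6028, 21) (50.8154, 21)]
9. shoelace: 156.2239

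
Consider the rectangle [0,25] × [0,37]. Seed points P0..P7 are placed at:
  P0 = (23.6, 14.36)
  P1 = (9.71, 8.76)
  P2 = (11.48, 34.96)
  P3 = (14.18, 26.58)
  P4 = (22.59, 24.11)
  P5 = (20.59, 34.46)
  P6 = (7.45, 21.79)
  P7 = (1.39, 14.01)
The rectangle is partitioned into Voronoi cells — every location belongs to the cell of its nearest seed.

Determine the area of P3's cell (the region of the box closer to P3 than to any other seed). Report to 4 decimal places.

Area of P3's cell: 88.2285

1. box [0,25]×[0,37]: [(0, 0) (25, 0) (25, 37) (0, 37)]
2. ⊥bis P3·P0 via (18.89,20.47): [(0, 5.9083) (25, 25.18) (25, 37) (0, 37)]  |A|=536.3961
3. ⊥bis P3·P1 via (11.945,17.67): [(0, 20.6663) (14.4444, 17.043) (25, 25.18) (25, 37) (0, 37)]  |A|=429.8108
4. ⊥bis P3·P2 via (12.83,30.77): [(0, 26.6362) (0, 20.6663) (14.4444, 17.043) (25, 25.18) (25, 34.6911)]  |A|=271.4027
5. ⊥bis P3·P4 via (18.385,25.345): [(20.7254, 33.3139) (0, 26.6362) (0, 20.6663) (14.4444, 17.043) (16.3864, 18.5401)]  |A|=201.8524
6. ⊥bis P3·P5 via (17.385,30.52): [(19.419, 28.8655) (15.8726, 31.7503) (0, 26.6362) (0, 20.6663) (14.4444, 17.043) (16.3864, 18.5401)]  |A|=192.08
7. ⊥bis P3·P6 via (10.815,24.185): [(19.419, 28.8655) (15.8726, 31.7503) (7.3784, 29.0135) (15.3832, 17.7667) (16.3864, 18.5401)]  |A|=88.2285
8. ⊥bis P3·P7 via (7.785,20.295): [(19.419, 28.8655) (15.8726, 31.7503) (7.3784, 29.0135) (15.3832, 17.7667) (16.3864, 18.5401)]  |A|=88.2285
9. canonical 5-gon: [(19.419, 28.8655) (15.8726, 31.7503) (7.3784, 29.0135) (15.3832, 17.7667) (16.3864, 18.5401)]
10. shoelace: 88.2285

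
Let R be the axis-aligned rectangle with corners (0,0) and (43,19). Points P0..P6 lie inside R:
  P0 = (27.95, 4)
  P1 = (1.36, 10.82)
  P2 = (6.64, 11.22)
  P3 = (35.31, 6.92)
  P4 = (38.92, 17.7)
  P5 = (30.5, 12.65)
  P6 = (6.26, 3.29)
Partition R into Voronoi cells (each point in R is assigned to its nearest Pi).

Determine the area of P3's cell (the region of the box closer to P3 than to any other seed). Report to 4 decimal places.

1. box [0,43]×[0,19]: [(0, 0) (43, 0) (43, 19) (0, 19)]
2. ⊥bis P3·P0 via (31.63,5.46): [(33.7962, 0) (43, 0) (43, 19) (26.2582, 19)]  |A|=246.4837
3. ⊥bis P3·P1 via (18.335,8.87): [(33.7962, 0) (43, 0) (43, 19) (26.2582, 19)]  |A|=246.4837
4. ⊥bis P3·P2 via (20.975,9.07): [(33.7962, 0) (43, 0) (43, 19) (26.2582, 19)]  |A|=246.4837
5. ⊥bis P3·P4 via (37.115,12.31): [(27.6556, 15.4778) (33.7962, 0) (43, 0) (43, 10.3392)]  |A|=150.5521
6. ⊥bis P3·P5 via (32.905,9.785): [(36.2557, 12.5977) (30.6613, 7.9016) (33.7962, 0) (43, 0) (43, 10.3392)]  |A|=122.3021
7. ⊥bis P3·P6 via (20.785,5.105): [(36.2557, 12.5977) (30.6613, 7.9016) (33.7962, 0) (43, 0) (43, 10.3392)]  |A|=122.3021
8. canonical 5-gon: [(36.2557, 12.5977) (30.6613, 7.9016) (33.7962, 0) (43, 0) (43, 10.3392)]
9. shoelace: 122.3021

Area of P3's cell: 122.3021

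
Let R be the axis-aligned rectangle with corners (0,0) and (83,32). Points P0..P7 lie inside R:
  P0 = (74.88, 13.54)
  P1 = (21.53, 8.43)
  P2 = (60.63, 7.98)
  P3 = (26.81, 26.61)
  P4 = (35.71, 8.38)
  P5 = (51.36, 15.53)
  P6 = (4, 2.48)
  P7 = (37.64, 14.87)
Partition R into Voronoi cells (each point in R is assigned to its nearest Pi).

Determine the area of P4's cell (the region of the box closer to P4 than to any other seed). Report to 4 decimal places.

1. box [0,83]×[0,32]: [(0, 0) (83, 0) (83, 32) (0, 32)]
2. ⊥bis P4·P0 via (55.295,10.96): [(0, 0) (56.7388, 0) (52.5233, 32) (0, 32)]  |A|=1748.194
3. ⊥bis P4·P1 via (28.62,8.405): [(28.5904, 0) (56.7388, 0) (52.5233, 32) (28.7032, 32)]  |A|=831.497
4. ⊥bis P4·P2 via (48.17,8.18): [(28.5904, 0) (48.0387, 0) (48.5523, 32) (28.7032, 32)]  |A|=628.7597
5. ⊥bis P4·P3 via (31.26,17.495): [(28.6476, 16.2196) (28.5904, 0) (48.0387, 0) (48.4543, 25.8893)]  |A|=412.1041
6. ⊥bis P4·P5 via (43.535,11.955): [(39.2269, 21.3845) (28.6476, 16.2196) (28.5904, 0) (48.0387, 0) (48.0712, 2.0261)]  |A|=302.8699
7. ⊥bis P4·P6 via (19.855,5.43): [(39.2269, 21.3845) (28.6476, 16.2196) (28.5904, 0) (48.0387, 0) (48.0712, 2.0261)]  |A|=302.8699
8. ⊥bis P4·P7 via (36.675,11.625): [(44.788, 9.2123) (28.6398, 14.0145) (28.5904, 0) (48.0387, 0) (48.0712, 2.0261)]  |A|=206.2989
9. canonical 5-gon: [(44.788, 9.2123) (28.6398, 14.0145) (28.5904, 0) (48.0387, 0) (48.0712, 2.0261)]
10. shoelace: 206.2989

Area of P4's cell: 206.2989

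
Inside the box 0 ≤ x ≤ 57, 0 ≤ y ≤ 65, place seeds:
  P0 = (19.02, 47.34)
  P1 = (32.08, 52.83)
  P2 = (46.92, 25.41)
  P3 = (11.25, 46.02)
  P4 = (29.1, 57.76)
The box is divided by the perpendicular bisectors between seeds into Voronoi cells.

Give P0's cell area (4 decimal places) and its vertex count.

1. box [0,57]×[0,65]: [(0, 0) (57, 0) (57, 65) (0, 65)]
2. ⊥bis P0·P1 via (25.55,50.085): [(0, 0) (46.6041, 0) (19.2802, 65) (0, 65)]  |A|=2141.2406
3. ⊥bis P0·P2 via (32.97,36.375): [(0, 0) (4.3785, 0) (31.8905, 35.0017) (19.2802, 65) (0, 65)]  |A|=1402.2565
4. ⊥bis P0·P3 via (15.135,46.68): [(19.7442, 19.5487) (31.8905, 35.0017) (19.2802, 65) (12.0227, 65)]  |A|=444.55
5. ⊥bis P0·P4 via (24.06,52.55): [(12.1865, 64.0361) (19.7442, 19.5487) (31.8905, 35.0017) (24.8248, 51.8102)]  |A|=391.5973
6. canonical 4-gon: [(12.1865, 64.0361) (19.7442, 19.5487) (31.8905, 35.0017) (24.8248, 51.8102)]
7. shoelace: 391.5973

Area of P0's cell: 391.5973 (4 vertices)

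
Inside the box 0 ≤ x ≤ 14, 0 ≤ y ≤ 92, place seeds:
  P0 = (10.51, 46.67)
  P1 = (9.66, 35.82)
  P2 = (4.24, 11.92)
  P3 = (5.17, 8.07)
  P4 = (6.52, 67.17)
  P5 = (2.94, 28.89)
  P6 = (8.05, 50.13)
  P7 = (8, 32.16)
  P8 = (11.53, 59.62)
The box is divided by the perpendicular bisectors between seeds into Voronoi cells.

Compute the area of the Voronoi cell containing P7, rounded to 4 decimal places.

Area of P7's cell: 89.8476

1. box [0,14]×[0,92]: [(0, 0) (14, 0) (14, 92) (0, 92)]
2. ⊥bis P7·P0 via (9.255,39.415): [(0, 41.016) (0, 0) (14, 0) (14, 38.5942)]  |A|=557.2711
3. ⊥bis P7·P1 via (8.83,33.99): [(0, 37.9949) (0, 0) (14, 0) (14, 31.6451)]  |A|=487.48
4. ⊥bis P7·P2 via (6.12,22.04): [(0, 37.9949) (0, 23.1769) (14, 20.5761) (14, 31.6451)]  |A|=181.2087
5. ⊥bis P7·P3 via (6.585,20.115): [(0, 37.9949) (0, 23.1769) (14, 20.5761) (14, 31.6451)]  |A|=181.2087
6. ⊥bis P7·P4 via (7.26,49.665): [(0, 37.9949) (0, 23.1769) (14, 20.5761) (14, 31.6451)]  |A|=181.2087
7. ⊥bis P7·P5 via (5.47,30.525): [(0.9091, 37.5825) (11.6128, 21.0196) (14, 20.5761) (14, 31.6451)]  |A|=89.8476
8. ⊥bis P7·P6 via (8.025,41.145): [(0.9091, 37.5825) (11.6128, 21.0196) (14, 20.5761) (14, 31.6451)]  |A|=89.8476
9. ⊥bis P7·P8 via (9.765,45.89): [(0.9091, 37.5825) (11.6128, 21.0196) (14, 20.5761) (14, 31.6451)]  |A|=89.8476
10. canonical 4-gon: [(0.9091, 37.5825) (11.6128, 21.0196) (14, 20.5761) (14, 31.6451)]
11. shoelace: 89.8476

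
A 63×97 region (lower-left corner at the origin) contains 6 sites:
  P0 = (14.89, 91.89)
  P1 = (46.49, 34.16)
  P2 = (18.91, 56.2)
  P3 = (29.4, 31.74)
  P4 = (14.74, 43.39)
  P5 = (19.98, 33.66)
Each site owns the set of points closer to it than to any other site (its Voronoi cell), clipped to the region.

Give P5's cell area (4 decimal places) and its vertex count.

1. box [0,63]×[0,97]: [(0, 0) (63, 0) (63, 97) (0, 97)]
2. ⊥bis P5·P0 via (17.435,62.775): [(0, 61.251) (0, 0) (63, 0) (63, 66.7579)]  |A|=4032.2803
3. ⊥bis P5·P1 via (33.235,33.91): [(32.6655, 64.1063) (0, 61.251) (0, 0) (33.8746, 0)]  |A|=2086.1831
4. ⊥bis P5·P2 via (19.445,44.93): [(33.015, 45.5742) (0, 44.0069) (0, 0) (33.8746, 0)]  |A|=1498.3473
5. ⊥bis P5·P3 via (24.69,32.7): [(27.2583, 45.3009) (0, 44.0069) (0, 0) (18.025, 0)]  |A|=1008.053
6. ⊥bis P5·P4 via (17.36,38.525): [(26.9274, 43.6775) (0, 29.1759) (0, 0) (18.025, 0)]  |A|=786.4604
7. canonical 4-gon: [(26.9274, 43.6775) (0, 29.1759) (0, 0) (18.025, 0)]
8. shoelace: 786.4604

Area of P5's cell: 786.4604 (4 vertices)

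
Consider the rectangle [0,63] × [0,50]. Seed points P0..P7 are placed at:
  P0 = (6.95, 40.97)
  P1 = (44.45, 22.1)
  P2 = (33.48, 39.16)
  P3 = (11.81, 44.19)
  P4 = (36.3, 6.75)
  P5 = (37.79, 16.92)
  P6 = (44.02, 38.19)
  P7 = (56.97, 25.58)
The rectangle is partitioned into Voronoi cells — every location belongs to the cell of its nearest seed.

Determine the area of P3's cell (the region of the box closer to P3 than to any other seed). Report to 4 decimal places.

Area of P3's cell: 226.0910

1. box [0,63]×[0,50]: [(0, 0) (63, 0) (63, 50) (0, 50)]
2. ⊥bis P3·P0 via (9.38,42.58): [(37.5914, 0) (63, 0) (63, 50) (4.4639, 50)]  |A|=2098.6173
3. ⊥bis P3·P1 via (28.13,33.145): [(21.8142, 23.8128) (39.5371, 50) (4.4639, 50)]  |A|=459.2338
4. ⊥bis P3·P2 via (22.645,41.675): [(19.359, 27.5185) (24.5774, 50) (4.4639, 50)]  |A|=226.091
5. ⊥bis P3·P4 via (24.055,25.47): [(19.359, 27.5185) (24.5774, 50) (4.4639, 50)]  |A|=226.091
6. ⊥bis P3·P5 via (24.8,30.555): [(19.359, 27.5185) (24.5774, 50) (4.4639, 50)]  |A|=226.091
7. ⊥bis P3·P6 via (27.915,41.19): [(19.359, 27.5185) (24.5774, 50) (4.4639, 50)]  |A|=226.091
8. ⊥bis P3·P7 via (34.39,34.885): [(19.359, 27.5185) (24.5774, 50) (4.4639, 50)]  |A|=226.091
9. canonical 3-gon: [(19.359, 27.5185) (24.5774, 50) (4.4639, 50)]
10. shoelace: 226.091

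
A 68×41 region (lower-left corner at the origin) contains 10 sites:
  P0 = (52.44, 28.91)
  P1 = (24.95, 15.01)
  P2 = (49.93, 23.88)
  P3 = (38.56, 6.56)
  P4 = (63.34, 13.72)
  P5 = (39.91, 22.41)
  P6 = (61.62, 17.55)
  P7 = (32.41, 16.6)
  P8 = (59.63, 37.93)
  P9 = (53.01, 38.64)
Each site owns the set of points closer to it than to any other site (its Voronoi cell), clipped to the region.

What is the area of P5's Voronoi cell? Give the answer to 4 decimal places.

1. box [0,68]×[0,41]: [(0, 0) (68, 0) (68, 41) (0, 41)]
2. ⊥bis P5·P0 via (46.175,25.66): [(0, 0) (59.4863, 0) (38.2173, 41) (0, 41)]  |A|=2002.9228
3. ⊥bis P5·P1 via (32.43,18.71): [(41.6849, 0) (59.4863, 0) (38.2173, 41) (21.4042, 41)]  |A|=709.5953
4. ⊥bis P5·P2 via (44.92,23.145): [(41.6849, 0) (48.3155, 0) (43.9107, 30.0249) (38.2173, 41) (21.4042, 41)]  |A|=541.8951
5. ⊥bis P5·P3 via (39.235,14.485): [(34.3125, 14.9043) (46.2785, 13.8851) (43.9107, 30.0249) (38.2173, 41) (21.4042, 41)]  |A|=410.447
6. ⊥bis P5·P4 via (51.625,18.065): [(34.3125, 14.9043) (46.2785, 13.8851) (43.9107, 30.0249) (38.2173, 41) (21.4042, 41)]  |A|=410.447
7. ⊥bis P5·P6 via (50.765,19.98): [(34.3125, 14.9043) (46.2785, 13.8851) (43.9107, 30.0249) (38.2173, 41) (21.4042, 41)]  |A|=410.447
8. ⊥bis P5·P7 via (36.16,19.505): [(24.7529, 34.2301) (40.1063, 14.4108) (46.2785, 13.8851) (43.9107, 30.0249) (38.2173, 41) (21.4042, 41)]  |A|=356.8206
9. ⊥bis P5·P8 via (49.77,30.17): [(24.7529, 34.2301) (40.1063, 14.4108) (46.2785, 13.8851) (43.9107, 30.0249) (38.2173, 41) (21.4042, 41)]  |A|=356.8206
10. ⊥bis P5·P9 via (46.46,30.525): [(24.7529, 34.2301) (40.1063, 14.4108) (46.2785, 13.8851) (43.9107, 30.0249) (41.6281, 34.4251) (33.4822, 41) (21.4042, 41)]  |A|=341.2541
11. canonical 7-gon: [(24.7529, 34.2301) (40.1063, 14.4108) (46.2785, 13.8851) (43.9107, 30.0249) (41.6281, 34.4251) (33.4822, 41) (21.4042, 41)]
12. shoelace: 341.2541

Area of P5's cell: 341.2541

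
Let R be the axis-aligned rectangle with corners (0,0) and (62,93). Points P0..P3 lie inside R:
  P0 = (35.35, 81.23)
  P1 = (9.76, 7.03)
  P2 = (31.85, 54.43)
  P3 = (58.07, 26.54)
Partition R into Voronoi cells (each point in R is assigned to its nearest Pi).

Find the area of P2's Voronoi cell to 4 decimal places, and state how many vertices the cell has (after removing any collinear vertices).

Area of P2's cell: 1896.6450 (5 vertices)

1. box [0,62]×[0,93]: [(0, 0) (62, 0) (62, 93) (0, 93)]
2. ⊥bis P2·P0 via (33.6,67.83): [(0, 72.2181) (0, 0) (62, 0) (62, 64.121)]  |A|=4226.5122
3. ⊥bis P2·P1 via (20.805,30.73): [(0, 72.2181) (0, 40.4258) (62, 11.5317) (62, 64.121)]  |A|=2615.8275
4. ⊥bis P2·P3 via (44.96,40.485): [(0, 72.2181) (0, 40.4258) (30.0171, 26.4369) (62, 56.5047) (62, 64.121)]  |A|=1896.645
5. canonical 5-gon: [(0, 72.2181) (0, 40.4258) (30.0171, 26.4369) (62, 56.5047) (62, 64.121)]
6. shoelace: 1896.645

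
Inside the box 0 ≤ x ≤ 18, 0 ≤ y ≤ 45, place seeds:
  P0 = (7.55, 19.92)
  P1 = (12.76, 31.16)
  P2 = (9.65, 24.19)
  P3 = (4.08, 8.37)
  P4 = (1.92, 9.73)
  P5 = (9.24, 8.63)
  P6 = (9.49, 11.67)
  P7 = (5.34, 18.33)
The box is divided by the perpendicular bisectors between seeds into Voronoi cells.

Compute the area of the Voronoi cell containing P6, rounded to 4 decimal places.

1. box [0,18]×[0,45]: [(0, 0) (18, 0) (18, 45) (0, 45)]
2. ⊥bis P6·P0 via (8.52,15.795): [(0, 13.7915) (0, 0) (18, 0) (18, 18.0242)]  |A|=286.3417
3. ⊥bis P6·P1 via (11.125,21.415): [(0, 13.7915) (0, 0) (18, 0) (18, 18.0242)]  |A|=286.3417
4. ⊥bis P6·P2 via (9.57,17.93): [(17.1854, 17.8327) (0, 13.7915) (0, 0) (18, 0) (18, 17.8223)]  |A|=286.2594
5. ⊥bis P6·P3 via (6.785,10.02): [(17.1854, 17.8327) (3.9219, 14.7137) (12.897, 0) (18, 0) (18, 17.8223)]  |A|=164.3333
6. ⊥bis P6·P4 via (5.705,10.7): [(17.1854, 17.8327) (4.6335, 14.8811) (5.223, 12.5807) (12.897, 0) (18, 0) (18, 17.8223)]  |A|=163.4655
7. ⊥bis P6·P5 via (9.365,10.15): [(17.1854, 17.8327) (4.6335, 14.8811) (5.223, 12.5807) (6.5653, 10.3802) (18, 9.4399) (18, 17.8223)]  |A|=83.009
8. ⊥bis P6·P7 via (7.415,15): [(17.1854, 17.8327) (8.7944, 15.8595) (4.9902, 13.4891) (5.223, 12.5807) (6.5653, 10.3802) (18, 9.4399) (18, 17.8223)]  |A|=79.9385
9. canonical 7-gon: [(17.1854, 17.8327) (8.7944, 15.8595) (4.9902, 13.4891) (5.223, 12.5807) (6.5653, 10.3802) (18, 9.4399) (18, 17.8223)]
10. shoelace: 79.9385

Area of P6's cell: 79.9385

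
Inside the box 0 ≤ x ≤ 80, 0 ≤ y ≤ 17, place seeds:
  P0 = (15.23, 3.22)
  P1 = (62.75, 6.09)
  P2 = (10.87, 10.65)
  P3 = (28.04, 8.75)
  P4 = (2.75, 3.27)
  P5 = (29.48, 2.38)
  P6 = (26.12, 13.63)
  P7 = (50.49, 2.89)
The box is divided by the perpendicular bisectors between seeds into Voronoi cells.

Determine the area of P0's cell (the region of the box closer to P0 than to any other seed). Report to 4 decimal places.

Area of P0's cell: 100.8803

1. box [0,80]×[0,17]: [(0, 0) (80, 0) (80, 17) (0, 17)]
2. ⊥bis P0·P1 via (38.99,4.655): [(0, 0) (39.2711, 0) (38.2444, 17) (0, 17)]  |A|=658.8822
3. ⊥bis P0·P2 via (13.05,6.935): [(1.2319, 0) (39.2711, 0) (38.2444, 17) (30.2021, 17)]  |A|=391.6939
4. ⊥bis P0·P3 via (21.635,5.985): [(19.5726, 10.7625) (1.2319, 0) (24.2187, 0)]  |A|=123.698
5. ⊥bis P0·P4 via (8.99,3.245): [(19.5726, 10.7625) (8.9953, 4.5556) (8.977, 0) (24.2187, 0)]  |A|=106.056
6. ⊥bis P0·P5 via (22.355,2.8): [(22.4337, 4.1349) (19.5726, 10.7625) (8.9953, 4.5556) (8.977, 0) (22.1899, 0)]  |A|=101.8617
7. ⊥bis P0·P6 via (20.675,8.425): [(22.4337, 4.1349) (20.5048, 8.603) (18.8473, 10.3369) (8.9953, 4.5556) (8.977, 0) (22.1899, 0)]  |A|=100.8803
8. ⊥bis P0·P7 via (32.86,3.055): [(22.4337, 4.1349) (20.5048, 8.603) (18.8473, 10.3369) (8.9953, 4.5556) (8.977, 0) (22.1899, 0)]  |A|=100.8803
9. canonical 6-gon: [(22.4337, 4.1349) (20.5048, 8.603) (18.8473, 10.3369) (8.9953, 4.5556) (8.977, 0) (22.1899, 0)]
10. shoelace: 100.8803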